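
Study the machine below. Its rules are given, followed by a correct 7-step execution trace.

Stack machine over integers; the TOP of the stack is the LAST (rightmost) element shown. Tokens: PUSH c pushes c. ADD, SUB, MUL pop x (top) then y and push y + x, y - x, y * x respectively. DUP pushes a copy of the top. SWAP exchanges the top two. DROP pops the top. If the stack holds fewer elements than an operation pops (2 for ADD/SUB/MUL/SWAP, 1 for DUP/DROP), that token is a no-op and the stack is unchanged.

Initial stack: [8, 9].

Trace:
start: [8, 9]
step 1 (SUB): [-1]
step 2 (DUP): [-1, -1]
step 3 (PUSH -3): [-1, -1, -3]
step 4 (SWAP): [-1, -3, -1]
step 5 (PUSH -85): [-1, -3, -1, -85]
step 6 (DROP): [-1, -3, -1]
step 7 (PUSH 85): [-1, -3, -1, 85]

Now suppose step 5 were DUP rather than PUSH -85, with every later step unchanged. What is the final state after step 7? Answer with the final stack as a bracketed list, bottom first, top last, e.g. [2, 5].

[-1, -3, -1, 85]

(re-executing from step 5 with the substitution; state before step 5: [-1, -3, -1])
step 5 (DUP): [-1, -3, -1, -1]
step 6 (DROP): [-1, -3, -1]
step 7 (PUSH 85): [-1, -3, -1, 85]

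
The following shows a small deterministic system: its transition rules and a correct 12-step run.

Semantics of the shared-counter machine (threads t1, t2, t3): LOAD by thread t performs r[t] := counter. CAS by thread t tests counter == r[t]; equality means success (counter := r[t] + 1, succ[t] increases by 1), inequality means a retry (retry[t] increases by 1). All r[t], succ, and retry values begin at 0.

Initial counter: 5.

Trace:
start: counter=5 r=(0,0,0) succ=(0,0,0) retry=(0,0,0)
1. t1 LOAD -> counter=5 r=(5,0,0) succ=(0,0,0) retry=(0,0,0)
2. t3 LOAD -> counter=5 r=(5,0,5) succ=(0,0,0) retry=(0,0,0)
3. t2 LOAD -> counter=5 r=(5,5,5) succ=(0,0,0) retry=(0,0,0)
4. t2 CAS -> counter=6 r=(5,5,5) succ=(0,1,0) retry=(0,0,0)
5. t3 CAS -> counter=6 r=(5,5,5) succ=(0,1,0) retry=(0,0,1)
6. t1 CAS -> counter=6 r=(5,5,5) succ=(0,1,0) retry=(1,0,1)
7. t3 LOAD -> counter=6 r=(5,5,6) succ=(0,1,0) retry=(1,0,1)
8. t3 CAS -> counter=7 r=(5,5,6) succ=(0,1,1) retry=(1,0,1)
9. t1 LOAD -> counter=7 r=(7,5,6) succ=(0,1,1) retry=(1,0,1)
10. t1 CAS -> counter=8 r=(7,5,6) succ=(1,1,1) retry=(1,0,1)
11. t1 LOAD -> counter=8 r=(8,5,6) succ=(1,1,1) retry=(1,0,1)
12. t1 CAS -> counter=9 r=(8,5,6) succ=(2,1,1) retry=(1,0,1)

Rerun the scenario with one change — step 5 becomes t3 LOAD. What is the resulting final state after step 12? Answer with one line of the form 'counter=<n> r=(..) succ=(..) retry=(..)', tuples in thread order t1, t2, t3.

(re-executing from step 5 with the substitution; state before step 5: counter=6 r=(5,5,5) succ=(0,1,0) retry=(0,0,0))
5. t3 LOAD -> counter=6 r=(5,5,6) succ=(0,1,0) retry=(0,0,0)
6. t1 CAS -> counter=6 r=(5,5,6) succ=(0,1,0) retry=(1,0,0)
7. t3 LOAD -> counter=6 r=(5,5,6) succ=(0,1,0) retry=(1,0,0)
8. t3 CAS -> counter=7 r=(5,5,6) succ=(0,1,1) retry=(1,0,0)
9. t1 LOAD -> counter=7 r=(7,5,6) succ=(0,1,1) retry=(1,0,0)
10. t1 CAS -> counter=8 r=(7,5,6) succ=(1,1,1) retry=(1,0,0)
11. t1 LOAD -> counter=8 r=(8,5,6) succ=(1,1,1) retry=(1,0,0)
12. t1 CAS -> counter=9 r=(8,5,6) succ=(2,1,1) retry=(1,0,0)

counter=9 r=(8,5,6) succ=(2,1,1) retry=(1,0,0)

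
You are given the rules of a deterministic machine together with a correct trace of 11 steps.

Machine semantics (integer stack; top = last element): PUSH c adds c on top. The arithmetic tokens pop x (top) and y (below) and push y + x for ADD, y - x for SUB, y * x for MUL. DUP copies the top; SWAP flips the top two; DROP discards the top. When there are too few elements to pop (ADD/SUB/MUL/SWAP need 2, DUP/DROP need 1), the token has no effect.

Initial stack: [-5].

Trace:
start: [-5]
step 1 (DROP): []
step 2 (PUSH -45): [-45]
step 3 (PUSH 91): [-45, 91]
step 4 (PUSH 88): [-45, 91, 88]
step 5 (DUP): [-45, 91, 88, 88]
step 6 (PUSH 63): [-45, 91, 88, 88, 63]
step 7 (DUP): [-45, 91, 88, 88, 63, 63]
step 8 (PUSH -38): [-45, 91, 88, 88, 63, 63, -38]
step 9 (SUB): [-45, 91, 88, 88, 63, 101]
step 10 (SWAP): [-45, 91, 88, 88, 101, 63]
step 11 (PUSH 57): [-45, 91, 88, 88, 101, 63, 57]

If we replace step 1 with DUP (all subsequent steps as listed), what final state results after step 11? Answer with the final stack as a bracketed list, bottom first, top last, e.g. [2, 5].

[-5, -5, -45, 91, 88, 88, 101, 63, 57]

(re-executing from step 1 with the substitution; state before step 1: [-5])
step 1 (DUP): [-5, -5]
step 2 (PUSH -45): [-5, -5, -45]
step 3 (PUSH 91): [-5, -5, -45, 91]
step 4 (PUSH 88): [-5, -5, -45, 91, 88]
step 5 (DUP): [-5, -5, -45, 91, 88, 88]
step 6 (PUSH 63): [-5, -5, -45, 91, 88, 88, 63]
step 7 (DUP): [-5, -5, -45, 91, 88, 88, 63, 63]
step 8 (PUSH -38): [-5, -5, -45, 91, 88, 88, 63, 63, -38]
step 9 (SUB): [-5, -5, -45, 91, 88, 88, 63, 101]
step 10 (SWAP): [-5, -5, -45, 91, 88, 88, 101, 63]
step 11 (PUSH 57): [-5, -5, -45, 91, 88, 88, 101, 63, 57]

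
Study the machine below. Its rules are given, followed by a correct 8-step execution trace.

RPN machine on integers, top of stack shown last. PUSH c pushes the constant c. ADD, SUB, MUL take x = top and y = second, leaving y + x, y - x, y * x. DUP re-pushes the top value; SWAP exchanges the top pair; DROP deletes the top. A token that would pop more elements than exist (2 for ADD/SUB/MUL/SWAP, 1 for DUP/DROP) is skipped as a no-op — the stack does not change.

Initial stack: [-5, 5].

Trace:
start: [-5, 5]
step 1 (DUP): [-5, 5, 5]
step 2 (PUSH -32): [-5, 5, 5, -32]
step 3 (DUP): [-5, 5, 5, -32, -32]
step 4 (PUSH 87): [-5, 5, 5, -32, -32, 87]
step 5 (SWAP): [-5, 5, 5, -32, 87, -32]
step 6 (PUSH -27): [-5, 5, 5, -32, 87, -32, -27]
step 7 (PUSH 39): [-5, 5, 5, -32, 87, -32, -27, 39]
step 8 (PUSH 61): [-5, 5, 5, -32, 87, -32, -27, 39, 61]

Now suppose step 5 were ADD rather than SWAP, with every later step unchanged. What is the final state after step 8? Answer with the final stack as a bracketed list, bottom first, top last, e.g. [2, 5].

(re-executing from step 5 with the substitution; state before step 5: [-5, 5, 5, -32, -32, 87])
step 5 (ADD): [-5, 5, 5, -32, 55]
step 6 (PUSH -27): [-5, 5, 5, -32, 55, -27]
step 7 (PUSH 39): [-5, 5, 5, -32, 55, -27, 39]
step 8 (PUSH 61): [-5, 5, 5, -32, 55, -27, 39, 61]

[-5, 5, 5, -32, 55, -27, 39, 61]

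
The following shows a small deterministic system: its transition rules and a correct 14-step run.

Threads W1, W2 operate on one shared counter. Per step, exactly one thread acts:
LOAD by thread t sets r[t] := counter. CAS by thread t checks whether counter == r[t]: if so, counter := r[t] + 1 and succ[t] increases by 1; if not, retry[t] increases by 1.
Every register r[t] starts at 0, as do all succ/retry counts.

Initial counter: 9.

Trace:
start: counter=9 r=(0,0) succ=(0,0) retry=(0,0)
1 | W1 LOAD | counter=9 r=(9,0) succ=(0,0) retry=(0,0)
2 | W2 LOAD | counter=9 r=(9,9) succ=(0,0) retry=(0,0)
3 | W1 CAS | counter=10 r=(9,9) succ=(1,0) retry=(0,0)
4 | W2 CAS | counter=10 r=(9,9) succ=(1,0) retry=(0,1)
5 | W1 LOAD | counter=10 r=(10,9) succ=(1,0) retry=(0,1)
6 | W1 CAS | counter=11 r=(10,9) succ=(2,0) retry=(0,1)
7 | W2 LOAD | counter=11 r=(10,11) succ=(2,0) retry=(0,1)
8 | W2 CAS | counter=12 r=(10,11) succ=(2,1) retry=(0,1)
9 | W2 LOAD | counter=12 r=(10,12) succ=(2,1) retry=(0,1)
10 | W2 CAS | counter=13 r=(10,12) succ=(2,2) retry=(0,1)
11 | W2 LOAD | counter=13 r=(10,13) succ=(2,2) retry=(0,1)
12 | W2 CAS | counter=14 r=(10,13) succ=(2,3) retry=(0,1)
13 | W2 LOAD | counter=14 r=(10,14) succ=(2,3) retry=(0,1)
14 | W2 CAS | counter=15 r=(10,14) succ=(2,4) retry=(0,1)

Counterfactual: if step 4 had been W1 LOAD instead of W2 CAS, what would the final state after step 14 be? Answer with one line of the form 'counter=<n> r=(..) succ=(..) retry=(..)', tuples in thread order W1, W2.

counter=15 r=(10,14) succ=(2,4) retry=(0,0)

(re-executing from step 4 with the substitution; state before step 4: counter=10 r=(9,9) succ=(1,0) retry=(0,0))
4 | W1 LOAD | counter=10 r=(10,9) succ=(1,0) retry=(0,0)
5 | W1 LOAD | counter=10 r=(10,9) succ=(1,0) retry=(0,0)
6 | W1 CAS | counter=11 r=(10,9) succ=(2,0) retry=(0,0)
7 | W2 LOAD | counter=11 r=(10,11) succ=(2,0) retry=(0,0)
8 | W2 CAS | counter=12 r=(10,11) succ=(2,1) retry=(0,0)
9 | W2 LOAD | counter=12 r=(10,12) succ=(2,1) retry=(0,0)
10 | W2 CAS | counter=13 r=(10,12) succ=(2,2) retry=(0,0)
11 | W2 LOAD | counter=13 r=(10,13) succ=(2,2) retry=(0,0)
12 | W2 CAS | counter=14 r=(10,13) succ=(2,3) retry=(0,0)
13 | W2 LOAD | counter=14 r=(10,14) succ=(2,3) retry=(0,0)
14 | W2 CAS | counter=15 r=(10,14) succ=(2,4) retry=(0,0)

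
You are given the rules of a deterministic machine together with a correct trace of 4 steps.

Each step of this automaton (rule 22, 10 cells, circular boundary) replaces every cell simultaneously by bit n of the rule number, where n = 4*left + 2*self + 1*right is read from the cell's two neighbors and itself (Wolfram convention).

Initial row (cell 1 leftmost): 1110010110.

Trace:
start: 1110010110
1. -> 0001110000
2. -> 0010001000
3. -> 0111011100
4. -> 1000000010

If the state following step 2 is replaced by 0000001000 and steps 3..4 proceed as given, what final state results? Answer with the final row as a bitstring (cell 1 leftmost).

0000100010

state after step 2 := 0000001000
3. -> 0000011100
4. -> 0000100010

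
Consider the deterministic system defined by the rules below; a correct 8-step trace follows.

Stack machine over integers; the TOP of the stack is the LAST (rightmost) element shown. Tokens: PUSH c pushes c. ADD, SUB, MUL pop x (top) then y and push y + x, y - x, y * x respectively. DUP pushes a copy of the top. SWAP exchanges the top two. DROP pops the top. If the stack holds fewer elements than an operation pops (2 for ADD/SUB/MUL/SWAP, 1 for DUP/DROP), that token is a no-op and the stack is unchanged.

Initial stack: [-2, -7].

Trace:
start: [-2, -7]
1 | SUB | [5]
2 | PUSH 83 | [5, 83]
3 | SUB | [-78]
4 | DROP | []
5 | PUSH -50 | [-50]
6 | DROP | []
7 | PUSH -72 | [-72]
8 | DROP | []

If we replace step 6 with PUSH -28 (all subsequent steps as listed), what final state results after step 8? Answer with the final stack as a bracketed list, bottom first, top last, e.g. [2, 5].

[-50, -28]

(re-executing from step 6 with the substitution; state before step 6: [-50])
6 | PUSH -28 | [-50, -28]
7 | PUSH -72 | [-50, -28, -72]
8 | DROP | [-50, -28]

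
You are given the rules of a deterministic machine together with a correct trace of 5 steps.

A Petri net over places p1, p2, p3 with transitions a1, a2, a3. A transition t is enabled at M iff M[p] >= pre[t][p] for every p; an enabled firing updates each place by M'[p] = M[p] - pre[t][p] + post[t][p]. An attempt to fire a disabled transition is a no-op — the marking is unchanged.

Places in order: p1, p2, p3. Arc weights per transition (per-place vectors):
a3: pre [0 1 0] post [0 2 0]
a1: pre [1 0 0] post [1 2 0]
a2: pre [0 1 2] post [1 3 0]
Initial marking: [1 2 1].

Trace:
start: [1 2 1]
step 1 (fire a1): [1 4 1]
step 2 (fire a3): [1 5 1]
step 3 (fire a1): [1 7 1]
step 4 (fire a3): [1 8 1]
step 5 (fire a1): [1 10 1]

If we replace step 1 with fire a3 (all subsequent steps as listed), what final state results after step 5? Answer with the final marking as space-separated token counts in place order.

(re-executing from step 1 with the substitution; state before step 1: [1 2 1])
step 1 (fire a3): [1 3 1]
step 2 (fire a3): [1 4 1]
step 3 (fire a1): [1 6 1]
step 4 (fire a3): [1 7 1]
step 5 (fire a1): [1 9 1]

1 9 1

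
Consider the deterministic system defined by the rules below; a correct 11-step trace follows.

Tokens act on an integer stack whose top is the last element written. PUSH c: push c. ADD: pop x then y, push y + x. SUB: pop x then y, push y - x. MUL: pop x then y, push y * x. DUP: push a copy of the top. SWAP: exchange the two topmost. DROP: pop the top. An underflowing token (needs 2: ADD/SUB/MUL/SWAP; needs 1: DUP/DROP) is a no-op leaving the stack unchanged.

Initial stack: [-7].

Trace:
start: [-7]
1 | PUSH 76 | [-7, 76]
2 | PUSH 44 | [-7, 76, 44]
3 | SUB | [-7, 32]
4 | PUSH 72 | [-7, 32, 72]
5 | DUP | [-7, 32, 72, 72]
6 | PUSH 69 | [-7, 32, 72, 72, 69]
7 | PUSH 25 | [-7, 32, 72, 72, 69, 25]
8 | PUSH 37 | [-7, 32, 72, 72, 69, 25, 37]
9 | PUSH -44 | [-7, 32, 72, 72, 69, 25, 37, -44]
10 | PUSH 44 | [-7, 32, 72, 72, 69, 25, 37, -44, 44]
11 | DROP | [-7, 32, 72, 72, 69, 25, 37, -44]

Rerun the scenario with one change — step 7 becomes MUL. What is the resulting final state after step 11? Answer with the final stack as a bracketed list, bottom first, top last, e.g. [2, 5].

(re-executing from step 7 with the substitution; state before step 7: [-7, 32, 72, 72, 69])
7 | MUL | [-7, 32, 72, 4968]
8 | PUSH 37 | [-7, 32, 72, 4968, 37]
9 | PUSH -44 | [-7, 32, 72, 4968, 37, -44]
10 | PUSH 44 | [-7, 32, 72, 4968, 37, -44, 44]
11 | DROP | [-7, 32, 72, 4968, 37, -44]

[-7, 32, 72, 4968, 37, -44]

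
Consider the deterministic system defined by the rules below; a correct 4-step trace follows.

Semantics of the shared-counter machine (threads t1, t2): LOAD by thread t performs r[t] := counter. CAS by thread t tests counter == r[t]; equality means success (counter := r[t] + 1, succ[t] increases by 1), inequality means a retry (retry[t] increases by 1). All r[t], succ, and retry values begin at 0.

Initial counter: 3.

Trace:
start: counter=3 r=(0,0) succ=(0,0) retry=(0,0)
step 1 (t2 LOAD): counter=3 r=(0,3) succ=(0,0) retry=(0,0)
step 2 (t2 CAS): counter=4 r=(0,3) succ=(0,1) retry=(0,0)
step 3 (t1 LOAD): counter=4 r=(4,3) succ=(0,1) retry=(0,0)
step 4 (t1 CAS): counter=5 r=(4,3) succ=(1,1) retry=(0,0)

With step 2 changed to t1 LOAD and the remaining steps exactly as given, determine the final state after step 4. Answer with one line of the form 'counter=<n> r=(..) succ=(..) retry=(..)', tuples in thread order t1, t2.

(re-executing from step 2 with the substitution; state before step 2: counter=3 r=(0,3) succ=(0,0) retry=(0,0))
step 2 (t1 LOAD): counter=3 r=(3,3) succ=(0,0) retry=(0,0)
step 3 (t1 LOAD): counter=3 r=(3,3) succ=(0,0) retry=(0,0)
step 4 (t1 CAS): counter=4 r=(3,3) succ=(1,0) retry=(0,0)

counter=4 r=(3,3) succ=(1,0) retry=(0,0)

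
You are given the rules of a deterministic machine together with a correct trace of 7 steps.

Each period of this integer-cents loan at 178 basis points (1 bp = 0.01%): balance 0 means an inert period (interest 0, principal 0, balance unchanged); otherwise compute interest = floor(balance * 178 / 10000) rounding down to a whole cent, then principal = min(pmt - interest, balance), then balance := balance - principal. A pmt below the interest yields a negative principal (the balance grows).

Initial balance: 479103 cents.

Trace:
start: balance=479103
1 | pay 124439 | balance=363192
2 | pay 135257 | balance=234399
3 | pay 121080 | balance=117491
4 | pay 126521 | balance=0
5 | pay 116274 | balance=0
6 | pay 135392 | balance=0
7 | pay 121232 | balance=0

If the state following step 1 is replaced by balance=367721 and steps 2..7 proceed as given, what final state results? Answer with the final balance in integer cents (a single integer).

state after step 1 := balance=367721
2 | pay 135257 | balance=239009
3 | pay 121080 | balance=122183
4 | pay 126521 | balance=0
5 | pay 116274 | balance=0
6 | pay 135392 | balance=0
7 | pay 121232 | balance=0

0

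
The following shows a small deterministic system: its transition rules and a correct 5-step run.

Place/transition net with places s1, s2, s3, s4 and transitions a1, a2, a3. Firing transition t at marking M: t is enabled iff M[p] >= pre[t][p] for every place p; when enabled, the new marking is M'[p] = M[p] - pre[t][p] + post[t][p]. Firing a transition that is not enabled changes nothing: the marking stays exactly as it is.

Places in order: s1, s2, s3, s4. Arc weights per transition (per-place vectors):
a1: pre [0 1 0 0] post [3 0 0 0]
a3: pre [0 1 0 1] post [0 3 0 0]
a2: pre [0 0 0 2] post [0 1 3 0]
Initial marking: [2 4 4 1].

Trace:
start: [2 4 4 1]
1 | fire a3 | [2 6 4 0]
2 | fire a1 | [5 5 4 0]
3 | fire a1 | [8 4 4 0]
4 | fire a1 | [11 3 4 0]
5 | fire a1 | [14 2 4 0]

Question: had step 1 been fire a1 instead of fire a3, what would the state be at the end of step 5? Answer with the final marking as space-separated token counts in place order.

(re-executing from step 1 with the substitution; state before step 1: [2 4 4 1])
1 | fire a1 | [5 3 4 1]
2 | fire a1 | [8 2 4 1]
3 | fire a1 | [11 1 4 1]
4 | fire a1 | [14 0 4 1]
5 | fire a1 | [14 0 4 1]

14 0 4 1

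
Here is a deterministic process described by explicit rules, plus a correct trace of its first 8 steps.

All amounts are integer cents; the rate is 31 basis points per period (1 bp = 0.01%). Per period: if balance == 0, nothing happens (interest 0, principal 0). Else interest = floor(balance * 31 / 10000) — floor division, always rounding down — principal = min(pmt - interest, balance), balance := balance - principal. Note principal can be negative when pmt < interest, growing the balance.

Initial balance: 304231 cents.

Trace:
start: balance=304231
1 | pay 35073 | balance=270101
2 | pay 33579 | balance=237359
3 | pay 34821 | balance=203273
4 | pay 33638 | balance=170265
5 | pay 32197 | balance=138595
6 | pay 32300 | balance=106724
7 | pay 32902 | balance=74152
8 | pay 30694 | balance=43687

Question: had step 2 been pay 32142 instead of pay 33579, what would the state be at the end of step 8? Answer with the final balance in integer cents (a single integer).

(re-executing from step 2 with the substitution; state before step 2: balance=270101)
2 | pay 32142 | balance=238796
3 | pay 34821 | balance=204715
4 | pay 33638 | balance=171711
5 | pay 32197 | balance=140046
6 | pay 32300 | balance=108180
7 | pay 32902 | balance=75613
8 | pay 30694 | balance=45153

45153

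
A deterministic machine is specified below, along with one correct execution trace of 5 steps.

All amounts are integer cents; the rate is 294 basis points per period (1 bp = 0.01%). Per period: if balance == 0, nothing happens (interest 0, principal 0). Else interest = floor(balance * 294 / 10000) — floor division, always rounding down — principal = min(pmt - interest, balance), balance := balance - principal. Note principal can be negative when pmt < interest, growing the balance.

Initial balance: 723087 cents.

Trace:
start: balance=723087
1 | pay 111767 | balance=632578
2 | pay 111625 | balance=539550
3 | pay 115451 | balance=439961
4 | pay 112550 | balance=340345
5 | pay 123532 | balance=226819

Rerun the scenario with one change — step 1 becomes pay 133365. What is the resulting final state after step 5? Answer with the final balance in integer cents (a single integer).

(re-executing from step 1 with the substitution; state before step 1: balance=723087)
1 | pay 133365 | balance=610980
2 | pay 111625 | balance=517317
3 | pay 115451 | balance=417075
4 | pay 112550 | balance=316787
5 | pay 123532 | balance=202568

202568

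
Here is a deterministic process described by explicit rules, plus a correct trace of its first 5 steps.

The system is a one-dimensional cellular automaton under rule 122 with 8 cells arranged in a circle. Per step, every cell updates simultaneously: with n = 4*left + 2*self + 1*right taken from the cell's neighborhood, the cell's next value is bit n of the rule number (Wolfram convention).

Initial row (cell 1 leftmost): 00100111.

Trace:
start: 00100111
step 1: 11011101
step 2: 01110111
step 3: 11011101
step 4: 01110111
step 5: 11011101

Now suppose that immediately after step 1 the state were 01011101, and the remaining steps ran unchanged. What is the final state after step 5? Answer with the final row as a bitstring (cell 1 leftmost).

state after step 1 := 01011101
step 2: 10110110
step 3: 01111111
step 4: 11000001
step 5: 01100011

01100011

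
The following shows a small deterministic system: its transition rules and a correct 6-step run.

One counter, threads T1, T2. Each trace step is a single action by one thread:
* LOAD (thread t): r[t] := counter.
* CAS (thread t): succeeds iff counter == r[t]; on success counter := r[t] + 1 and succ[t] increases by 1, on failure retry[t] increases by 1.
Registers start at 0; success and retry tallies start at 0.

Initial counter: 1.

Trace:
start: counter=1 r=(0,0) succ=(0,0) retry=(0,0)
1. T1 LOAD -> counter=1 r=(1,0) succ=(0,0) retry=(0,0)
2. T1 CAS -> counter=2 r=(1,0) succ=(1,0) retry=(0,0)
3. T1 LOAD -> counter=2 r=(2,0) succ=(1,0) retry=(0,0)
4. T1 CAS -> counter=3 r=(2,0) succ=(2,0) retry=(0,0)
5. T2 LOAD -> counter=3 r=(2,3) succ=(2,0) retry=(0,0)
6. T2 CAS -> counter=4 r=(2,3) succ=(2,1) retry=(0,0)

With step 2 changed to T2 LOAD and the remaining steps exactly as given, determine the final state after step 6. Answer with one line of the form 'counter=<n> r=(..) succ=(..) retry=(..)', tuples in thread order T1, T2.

counter=3 r=(1,2) succ=(1,1) retry=(0,0)

(re-executing from step 2 with the substitution; state before step 2: counter=1 r=(1,0) succ=(0,0) retry=(0,0))
2. T2 LOAD -> counter=1 r=(1,1) succ=(0,0) retry=(0,0)
3. T1 LOAD -> counter=1 r=(1,1) succ=(0,0) retry=(0,0)
4. T1 CAS -> counter=2 r=(1,1) succ=(1,0) retry=(0,0)
5. T2 LOAD -> counter=2 r=(1,2) succ=(1,0) retry=(0,0)
6. T2 CAS -> counter=3 r=(1,2) succ=(1,1) retry=(0,0)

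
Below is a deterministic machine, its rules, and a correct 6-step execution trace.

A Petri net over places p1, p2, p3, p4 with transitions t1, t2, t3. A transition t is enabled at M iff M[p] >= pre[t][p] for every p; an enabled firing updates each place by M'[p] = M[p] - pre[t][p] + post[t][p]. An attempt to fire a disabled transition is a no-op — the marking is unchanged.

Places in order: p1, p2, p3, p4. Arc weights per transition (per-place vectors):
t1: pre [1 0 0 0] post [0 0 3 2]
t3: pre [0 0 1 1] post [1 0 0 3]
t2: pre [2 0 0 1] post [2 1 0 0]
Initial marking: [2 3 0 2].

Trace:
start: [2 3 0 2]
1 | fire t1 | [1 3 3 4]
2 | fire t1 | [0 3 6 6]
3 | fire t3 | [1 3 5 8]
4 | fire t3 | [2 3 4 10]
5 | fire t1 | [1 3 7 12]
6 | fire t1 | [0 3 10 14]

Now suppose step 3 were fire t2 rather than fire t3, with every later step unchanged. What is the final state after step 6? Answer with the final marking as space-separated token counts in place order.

0 3 8 10

(re-executing from step 3 with the substitution; state before step 3: [0 3 6 6])
3 | fire t2 | [0 3 6 6]
4 | fire t3 | [1 3 5 8]
5 | fire t1 | [0 3 8 10]
6 | fire t1 | [0 3 8 10]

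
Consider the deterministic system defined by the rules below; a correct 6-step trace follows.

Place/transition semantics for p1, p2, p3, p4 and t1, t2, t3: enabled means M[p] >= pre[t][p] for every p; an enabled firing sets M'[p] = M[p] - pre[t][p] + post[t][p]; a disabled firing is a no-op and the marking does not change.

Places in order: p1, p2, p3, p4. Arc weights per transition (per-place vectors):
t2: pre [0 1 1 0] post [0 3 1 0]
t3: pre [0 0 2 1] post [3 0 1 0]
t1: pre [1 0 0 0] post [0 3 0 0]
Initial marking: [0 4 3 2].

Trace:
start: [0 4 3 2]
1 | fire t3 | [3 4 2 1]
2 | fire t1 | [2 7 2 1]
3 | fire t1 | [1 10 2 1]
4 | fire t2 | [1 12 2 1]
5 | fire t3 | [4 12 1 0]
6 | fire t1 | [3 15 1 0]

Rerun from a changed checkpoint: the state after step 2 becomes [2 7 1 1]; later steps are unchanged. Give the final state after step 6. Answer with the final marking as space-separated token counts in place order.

state after step 2 := [2 7 1 1]
3 | fire t1 | [1 10 1 1]
4 | fire t2 | [1 12 1 1]
5 | fire t3 | [1 12 1 1]
6 | fire t1 | [0 15 1 1]

0 15 1 1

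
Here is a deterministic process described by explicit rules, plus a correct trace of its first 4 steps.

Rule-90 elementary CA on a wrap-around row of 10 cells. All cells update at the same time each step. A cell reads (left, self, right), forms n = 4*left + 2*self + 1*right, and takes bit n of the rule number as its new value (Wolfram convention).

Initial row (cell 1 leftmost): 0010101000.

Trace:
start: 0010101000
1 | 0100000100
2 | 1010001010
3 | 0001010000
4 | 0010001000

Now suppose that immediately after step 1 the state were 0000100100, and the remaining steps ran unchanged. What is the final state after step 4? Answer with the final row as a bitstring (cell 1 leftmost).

1101111110

state after step 1 := 0000100100
2 | 0001011010
3 | 0010011001
4 | 1101111110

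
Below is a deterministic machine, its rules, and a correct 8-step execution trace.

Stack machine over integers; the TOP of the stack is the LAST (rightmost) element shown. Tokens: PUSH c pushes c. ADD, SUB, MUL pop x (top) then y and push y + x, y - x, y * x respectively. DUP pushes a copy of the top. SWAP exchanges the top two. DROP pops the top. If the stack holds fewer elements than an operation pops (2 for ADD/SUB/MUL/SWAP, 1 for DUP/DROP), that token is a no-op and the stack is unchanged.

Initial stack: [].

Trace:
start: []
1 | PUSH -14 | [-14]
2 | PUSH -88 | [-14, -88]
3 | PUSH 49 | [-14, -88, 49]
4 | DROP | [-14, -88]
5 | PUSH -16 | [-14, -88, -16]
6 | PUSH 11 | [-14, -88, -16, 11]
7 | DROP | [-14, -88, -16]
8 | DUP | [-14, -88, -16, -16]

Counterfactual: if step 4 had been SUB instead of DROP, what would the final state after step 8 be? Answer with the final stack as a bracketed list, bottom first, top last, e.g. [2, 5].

(re-executing from step 4 with the substitution; state before step 4: [-14, -88, 49])
4 | SUB | [-14, -137]
5 | PUSH -16 | [-14, -137, -16]
6 | PUSH 11 | [-14, -137, -16, 11]
7 | DROP | [-14, -137, -16]
8 | DUP | [-14, -137, -16, -16]

[-14, -137, -16, -16]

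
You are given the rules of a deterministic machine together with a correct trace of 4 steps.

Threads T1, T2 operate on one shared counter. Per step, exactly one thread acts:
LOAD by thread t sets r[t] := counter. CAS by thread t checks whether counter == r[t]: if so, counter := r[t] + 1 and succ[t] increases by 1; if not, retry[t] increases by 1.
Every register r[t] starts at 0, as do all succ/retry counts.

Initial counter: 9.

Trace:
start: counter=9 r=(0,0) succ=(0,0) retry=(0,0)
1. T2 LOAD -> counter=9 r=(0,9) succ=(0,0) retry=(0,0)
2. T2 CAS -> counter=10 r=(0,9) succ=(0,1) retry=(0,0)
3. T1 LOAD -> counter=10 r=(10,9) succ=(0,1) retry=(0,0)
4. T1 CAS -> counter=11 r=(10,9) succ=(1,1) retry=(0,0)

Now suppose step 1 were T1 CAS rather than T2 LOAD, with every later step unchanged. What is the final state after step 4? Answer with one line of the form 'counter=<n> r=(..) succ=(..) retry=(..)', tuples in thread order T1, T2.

(re-executing from step 1 with the substitution; state before step 1: counter=9 r=(0,0) succ=(0,0) retry=(0,0))
1. T1 CAS -> counter=9 r=(0,0) succ=(0,0) retry=(1,0)
2. T2 CAS -> counter=9 r=(0,0) succ=(0,0) retry=(1,1)
3. T1 LOAD -> counter=9 r=(9,0) succ=(0,0) retry=(1,1)
4. T1 CAS -> counter=10 r=(9,0) succ=(1,0) retry=(1,1)

counter=10 r=(9,0) succ=(1,0) retry=(1,1)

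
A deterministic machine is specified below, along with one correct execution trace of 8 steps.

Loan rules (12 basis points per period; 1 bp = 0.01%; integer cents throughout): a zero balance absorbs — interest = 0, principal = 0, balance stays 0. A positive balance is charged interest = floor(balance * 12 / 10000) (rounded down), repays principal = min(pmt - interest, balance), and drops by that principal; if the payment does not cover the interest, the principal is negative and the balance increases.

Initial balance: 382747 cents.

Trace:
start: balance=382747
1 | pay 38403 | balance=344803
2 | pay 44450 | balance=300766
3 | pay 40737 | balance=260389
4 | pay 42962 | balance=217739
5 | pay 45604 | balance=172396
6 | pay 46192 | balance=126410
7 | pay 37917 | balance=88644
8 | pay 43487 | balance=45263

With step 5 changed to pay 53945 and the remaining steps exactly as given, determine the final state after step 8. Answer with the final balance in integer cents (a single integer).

36892

(re-executing from step 5 with the substitution; state before step 5: balance=217739)
5 | pay 53945 | balance=164055
6 | pay 46192 | balance=118059
7 | pay 37917 | balance=80283
8 | pay 43487 | balance=36892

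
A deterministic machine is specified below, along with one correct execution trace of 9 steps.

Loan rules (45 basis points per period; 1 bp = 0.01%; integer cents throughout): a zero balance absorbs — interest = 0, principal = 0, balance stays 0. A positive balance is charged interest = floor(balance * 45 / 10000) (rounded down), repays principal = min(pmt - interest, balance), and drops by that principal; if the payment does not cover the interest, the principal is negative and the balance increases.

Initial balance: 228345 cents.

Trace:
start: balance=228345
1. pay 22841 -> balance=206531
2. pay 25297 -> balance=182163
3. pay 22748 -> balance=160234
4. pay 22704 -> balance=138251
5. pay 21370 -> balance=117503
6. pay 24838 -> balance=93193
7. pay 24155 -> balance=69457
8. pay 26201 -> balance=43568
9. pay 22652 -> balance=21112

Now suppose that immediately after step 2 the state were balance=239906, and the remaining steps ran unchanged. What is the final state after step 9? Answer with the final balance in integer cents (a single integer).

state after step 2 := balance=239906
3. pay 22748 -> balance=218237
4. pay 22704 -> balance=196515
5. pay 21370 -> balance=176029
6. pay 24838 -> balance=151983
7. pay 24155 -> balance=128511
8. pay 26201 -> balance=102888
9. pay 22652 -> balance=80698

80698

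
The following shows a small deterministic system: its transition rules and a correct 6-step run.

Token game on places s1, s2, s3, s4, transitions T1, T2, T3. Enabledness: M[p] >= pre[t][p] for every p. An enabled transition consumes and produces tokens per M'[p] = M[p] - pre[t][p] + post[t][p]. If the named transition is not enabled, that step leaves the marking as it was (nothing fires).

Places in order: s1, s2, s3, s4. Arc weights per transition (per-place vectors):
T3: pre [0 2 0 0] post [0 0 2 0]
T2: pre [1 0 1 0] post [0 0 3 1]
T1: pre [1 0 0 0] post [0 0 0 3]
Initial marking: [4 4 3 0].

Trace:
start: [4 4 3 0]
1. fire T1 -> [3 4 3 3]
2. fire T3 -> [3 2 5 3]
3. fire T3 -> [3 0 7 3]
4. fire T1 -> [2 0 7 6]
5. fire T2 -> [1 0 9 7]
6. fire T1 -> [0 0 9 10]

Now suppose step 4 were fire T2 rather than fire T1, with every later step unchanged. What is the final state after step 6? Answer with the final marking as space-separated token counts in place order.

(re-executing from step 4 with the substitution; state before step 4: [3 0 7 3])
4. fire T2 -> [2 0 9 4]
5. fire T2 -> [1 0 11 5]
6. fire T1 -> [0 0 11 8]

0 0 11 8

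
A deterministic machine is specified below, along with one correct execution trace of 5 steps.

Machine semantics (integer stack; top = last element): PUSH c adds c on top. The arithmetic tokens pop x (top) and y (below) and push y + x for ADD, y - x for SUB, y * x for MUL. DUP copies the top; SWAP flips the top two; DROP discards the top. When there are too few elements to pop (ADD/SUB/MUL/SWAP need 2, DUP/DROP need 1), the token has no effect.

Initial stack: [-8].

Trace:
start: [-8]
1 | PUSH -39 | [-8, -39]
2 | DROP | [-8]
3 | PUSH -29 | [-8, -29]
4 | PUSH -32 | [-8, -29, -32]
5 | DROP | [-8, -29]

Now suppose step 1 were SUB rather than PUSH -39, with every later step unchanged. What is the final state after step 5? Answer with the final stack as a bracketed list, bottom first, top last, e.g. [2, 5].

(re-executing from step 1 with the substitution; state before step 1: [-8])
1 | SUB | [-8]
2 | DROP | []
3 | PUSH -29 | [-29]
4 | PUSH -32 | [-29, -32]
5 | DROP | [-29]

[-29]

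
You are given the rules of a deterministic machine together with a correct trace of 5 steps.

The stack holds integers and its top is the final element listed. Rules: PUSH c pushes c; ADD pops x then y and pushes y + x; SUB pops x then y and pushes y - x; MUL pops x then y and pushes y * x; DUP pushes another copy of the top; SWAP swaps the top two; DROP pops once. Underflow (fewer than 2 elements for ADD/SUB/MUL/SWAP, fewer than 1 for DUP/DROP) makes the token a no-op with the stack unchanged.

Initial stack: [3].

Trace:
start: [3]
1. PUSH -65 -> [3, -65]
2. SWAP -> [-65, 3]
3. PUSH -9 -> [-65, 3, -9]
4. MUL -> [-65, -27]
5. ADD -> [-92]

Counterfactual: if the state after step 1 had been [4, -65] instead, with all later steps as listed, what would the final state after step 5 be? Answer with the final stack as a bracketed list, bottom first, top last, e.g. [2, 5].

[-101]

state after step 1 := [4, -65]
2. SWAP -> [-65, 4]
3. PUSH -9 -> [-65, 4, -9]
4. MUL -> [-65, -36]
5. ADD -> [-101]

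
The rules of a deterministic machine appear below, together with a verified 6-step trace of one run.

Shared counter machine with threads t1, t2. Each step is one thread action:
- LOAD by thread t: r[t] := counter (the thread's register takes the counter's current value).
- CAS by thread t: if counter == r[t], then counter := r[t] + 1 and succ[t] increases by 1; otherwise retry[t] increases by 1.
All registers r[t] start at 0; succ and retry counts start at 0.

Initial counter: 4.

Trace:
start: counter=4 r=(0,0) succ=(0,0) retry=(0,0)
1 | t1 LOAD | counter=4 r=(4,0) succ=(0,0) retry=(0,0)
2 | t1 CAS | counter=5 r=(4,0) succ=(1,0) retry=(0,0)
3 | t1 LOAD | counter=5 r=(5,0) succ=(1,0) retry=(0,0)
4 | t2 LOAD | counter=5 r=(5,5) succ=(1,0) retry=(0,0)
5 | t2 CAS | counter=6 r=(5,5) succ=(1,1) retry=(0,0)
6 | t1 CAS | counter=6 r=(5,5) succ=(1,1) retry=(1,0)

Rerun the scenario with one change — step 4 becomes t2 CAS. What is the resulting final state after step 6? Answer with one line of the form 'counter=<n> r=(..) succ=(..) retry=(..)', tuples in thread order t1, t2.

(re-executing from step 4 with the substitution; state before step 4: counter=5 r=(5,0) succ=(1,0) retry=(0,0))
4 | t2 CAS | counter=5 r=(5,0) succ=(1,0) retry=(0,1)
5 | t2 CAS | counter=5 r=(5,0) succ=(1,0) retry=(0,2)
6 | t1 CAS | counter=6 r=(5,0) succ=(2,0) retry=(0,2)

counter=6 r=(5,0) succ=(2,0) retry=(0,2)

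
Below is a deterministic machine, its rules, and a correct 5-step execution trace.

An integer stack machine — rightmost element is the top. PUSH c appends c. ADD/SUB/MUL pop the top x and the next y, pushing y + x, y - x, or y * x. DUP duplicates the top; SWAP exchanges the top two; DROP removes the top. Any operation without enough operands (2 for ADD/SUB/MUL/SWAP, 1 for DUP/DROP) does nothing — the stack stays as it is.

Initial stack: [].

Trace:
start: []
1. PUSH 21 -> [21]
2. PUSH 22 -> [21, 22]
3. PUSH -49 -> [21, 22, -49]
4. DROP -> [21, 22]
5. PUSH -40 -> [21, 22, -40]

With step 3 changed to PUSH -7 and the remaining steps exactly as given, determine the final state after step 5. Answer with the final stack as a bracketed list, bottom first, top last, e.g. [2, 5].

(re-executing from step 3 with the substitution; state before step 3: [21, 22])
3. PUSH -7 -> [21, 22, -7]
4. DROP -> [21, 22]
5. PUSH -40 -> [21, 22, -40]

[21, 22, -40]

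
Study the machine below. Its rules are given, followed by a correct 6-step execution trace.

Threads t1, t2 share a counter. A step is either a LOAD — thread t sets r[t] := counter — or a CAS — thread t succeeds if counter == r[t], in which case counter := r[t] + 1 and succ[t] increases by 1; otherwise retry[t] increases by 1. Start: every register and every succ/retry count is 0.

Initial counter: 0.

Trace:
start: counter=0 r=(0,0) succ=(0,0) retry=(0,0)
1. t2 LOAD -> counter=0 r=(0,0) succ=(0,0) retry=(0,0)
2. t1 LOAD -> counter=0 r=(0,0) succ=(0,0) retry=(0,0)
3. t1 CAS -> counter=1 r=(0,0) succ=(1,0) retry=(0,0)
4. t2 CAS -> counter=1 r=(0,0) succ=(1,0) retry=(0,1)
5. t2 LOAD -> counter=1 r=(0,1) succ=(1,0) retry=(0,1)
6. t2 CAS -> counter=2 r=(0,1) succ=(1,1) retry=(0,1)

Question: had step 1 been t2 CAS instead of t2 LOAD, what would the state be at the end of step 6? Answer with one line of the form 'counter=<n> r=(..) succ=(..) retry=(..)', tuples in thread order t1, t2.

(re-executing from step 1 with the substitution; state before step 1: counter=0 r=(0,0) succ=(0,0) retry=(0,0))
1. t2 CAS -> counter=1 r=(0,0) succ=(0,1) retry=(0,0)
2. t1 LOAD -> counter=1 r=(1,0) succ=(0,1) retry=(0,0)
3. t1 CAS -> counter=2 r=(1,0) succ=(1,1) retry=(0,0)
4. t2 CAS -> counter=2 r=(1,0) succ=(1,1) retry=(0,1)
5. t2 LOAD -> counter=2 r=(1,2) succ=(1,1) retry=(0,1)
6. t2 CAS -> counter=3 r=(1,2) succ=(1,2) retry=(0,1)

counter=3 r=(1,2) succ=(1,2) retry=(0,1)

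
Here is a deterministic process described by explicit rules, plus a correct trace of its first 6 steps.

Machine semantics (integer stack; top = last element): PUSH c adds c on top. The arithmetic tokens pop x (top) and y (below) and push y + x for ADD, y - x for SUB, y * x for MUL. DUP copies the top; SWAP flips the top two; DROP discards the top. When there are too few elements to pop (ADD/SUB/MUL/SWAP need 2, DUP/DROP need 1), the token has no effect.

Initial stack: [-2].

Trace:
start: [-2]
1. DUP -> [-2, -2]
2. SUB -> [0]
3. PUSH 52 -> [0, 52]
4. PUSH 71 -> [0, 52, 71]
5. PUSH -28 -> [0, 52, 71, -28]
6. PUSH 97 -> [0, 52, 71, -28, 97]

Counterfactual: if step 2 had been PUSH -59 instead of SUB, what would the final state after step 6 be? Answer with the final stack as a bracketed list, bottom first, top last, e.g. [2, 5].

(re-executing from step 2 with the substitution; state before step 2: [-2, -2])
2. PUSH -59 -> [-2, -2, -59]
3. PUSH 52 -> [-2, -2, -59, 52]
4. PUSH 71 -> [-2, -2, -59, 52, 71]
5. PUSH -28 -> [-2, -2, -59, 52, 71, -28]
6. PUSH 97 -> [-2, -2, -59, 52, 71, -28, 97]

[-2, -2, -59, 52, 71, -28, 97]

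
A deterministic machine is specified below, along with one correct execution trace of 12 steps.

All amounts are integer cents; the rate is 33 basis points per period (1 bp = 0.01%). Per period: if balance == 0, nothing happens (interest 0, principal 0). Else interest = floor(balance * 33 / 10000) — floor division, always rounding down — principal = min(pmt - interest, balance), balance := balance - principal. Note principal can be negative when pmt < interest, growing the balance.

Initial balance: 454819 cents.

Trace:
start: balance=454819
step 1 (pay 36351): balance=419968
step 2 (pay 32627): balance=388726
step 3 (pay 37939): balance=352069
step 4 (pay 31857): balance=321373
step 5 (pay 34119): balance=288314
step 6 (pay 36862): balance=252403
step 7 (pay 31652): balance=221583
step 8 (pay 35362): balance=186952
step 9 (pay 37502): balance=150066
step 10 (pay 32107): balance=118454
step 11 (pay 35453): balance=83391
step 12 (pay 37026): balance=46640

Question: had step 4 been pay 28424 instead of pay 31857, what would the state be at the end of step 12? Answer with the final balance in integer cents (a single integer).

50164

(re-executing from step 4 with the substitution; state before step 4: balance=352069)
step 4 (pay 28424): balance=324806
step 5 (pay 34119): balance=291758
step 6 (pay 36862): balance=255858
step 7 (pay 31652): balance=225050
step 8 (pay 35362): balance=190430
step 9 (pay 37502): balance=153556
step 10 (pay 32107): balance=121955
step 11 (pay 35453): balance=86904
step 12 (pay 37026): balance=50164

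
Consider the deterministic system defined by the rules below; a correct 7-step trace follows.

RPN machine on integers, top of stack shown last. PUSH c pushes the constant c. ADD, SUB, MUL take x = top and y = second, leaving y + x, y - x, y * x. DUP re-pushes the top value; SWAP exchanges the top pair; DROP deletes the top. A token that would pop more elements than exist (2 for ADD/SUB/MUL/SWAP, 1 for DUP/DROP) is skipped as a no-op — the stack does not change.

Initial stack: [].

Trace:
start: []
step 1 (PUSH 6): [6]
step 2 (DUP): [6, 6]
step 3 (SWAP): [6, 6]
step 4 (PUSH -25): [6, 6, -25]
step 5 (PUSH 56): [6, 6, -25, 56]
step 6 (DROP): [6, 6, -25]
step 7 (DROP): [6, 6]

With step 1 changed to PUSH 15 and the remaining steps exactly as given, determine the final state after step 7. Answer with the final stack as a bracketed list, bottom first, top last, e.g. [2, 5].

[15, 15]

(re-executing from step 1 with the substitution; state before step 1: [])
step 1 (PUSH 15): [15]
step 2 (DUP): [15, 15]
step 3 (SWAP): [15, 15]
step 4 (PUSH -25): [15, 15, -25]
step 5 (PUSH 56): [15, 15, -25, 56]
step 6 (DROP): [15, 15, -25]
step 7 (DROP): [15, 15]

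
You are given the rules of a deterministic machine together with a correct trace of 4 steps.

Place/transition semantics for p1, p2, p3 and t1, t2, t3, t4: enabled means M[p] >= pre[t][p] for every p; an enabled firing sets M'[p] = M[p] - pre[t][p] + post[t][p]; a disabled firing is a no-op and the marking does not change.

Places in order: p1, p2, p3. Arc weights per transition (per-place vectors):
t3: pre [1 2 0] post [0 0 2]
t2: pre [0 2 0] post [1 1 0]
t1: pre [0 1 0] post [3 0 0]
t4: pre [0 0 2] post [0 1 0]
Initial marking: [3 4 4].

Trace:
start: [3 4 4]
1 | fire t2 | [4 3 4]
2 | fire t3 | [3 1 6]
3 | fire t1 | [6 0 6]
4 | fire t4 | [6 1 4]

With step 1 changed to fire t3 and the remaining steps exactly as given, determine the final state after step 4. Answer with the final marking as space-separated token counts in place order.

1 1 6

(re-executing from step 1 with the substitution; state before step 1: [3 4 4])
1 | fire t3 | [2 2 6]
2 | fire t3 | [1 0 8]
3 | fire t1 | [1 0 8]
4 | fire t4 | [1 1 6]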